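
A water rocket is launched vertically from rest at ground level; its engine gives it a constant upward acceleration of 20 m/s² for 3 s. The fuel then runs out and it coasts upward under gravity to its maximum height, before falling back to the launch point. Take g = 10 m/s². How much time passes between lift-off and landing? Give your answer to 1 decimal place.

16.3 s

Phase 1 (powered ascent): v₀ = 0 m/s, a = 20 m/s².
v = v₀ + at = 0 + (20)(3) = 60.0 m/s
Δx = v₀t + ½at² = 0·3 + 0.5·20·3² = 90.0 m

Phase 2 (coasting upward): v₀ = 60.0 m/s, a = -10 m/s².
v = v₀ + at → t = (0 − 60.0) / -10 = 6.00 s
v² = v₀² + 2aΔx → Δx = (0² − 60.0²)/(2·-10) = 180 m

Phase 3 (free fall): v₀ = 0 m/s, a = -10 m/s².
Falls 270 m from rest: t = √(2·270/10) = 7.35 s; v = g·t = 73.5 m/s.
Total time = 3.00 + 6.00 + 7.35 = 16.3 s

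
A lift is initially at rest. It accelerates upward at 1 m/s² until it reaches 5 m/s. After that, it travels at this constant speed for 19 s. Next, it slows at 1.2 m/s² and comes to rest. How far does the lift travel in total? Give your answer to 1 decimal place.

Phase 1 (accelerating): v₀ = 0 m/s, a = 1 m/s².
v = v₀ + at → t = (5 − 0) / 1 = 5.00 s
v² = v₀² + 2aΔx → Δx = (5² − 0²)/(2·1) = 12.5 m

Phase 2 (constant speed): v₀ = 5.00 m/s, a = 0 m/s².
v = v₀ + at = 5.00 + (0)(19) = 5.00 m/s
Δx = v₀t + ½at² = 5.00·19 + 0.5·0·19² = 95.0 m

Phase 3 (decelerating): v₀ = 5.00 m/s, a = -1.2 m/s².
v = v₀ + at → t = (0 − 5.00) / -1.2 = 4.17 s
v² = v₀² + 2aΔx → Δx = (0² − 5.00²)/(2·-1.2) = 10.4 m
Total distance = 12.5 + 95.0 + 10.4 = 118 m

117.9 m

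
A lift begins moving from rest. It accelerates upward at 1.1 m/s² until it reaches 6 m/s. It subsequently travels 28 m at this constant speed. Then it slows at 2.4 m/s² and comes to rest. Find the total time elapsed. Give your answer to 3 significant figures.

Phase 1 (accelerating): v₀ = 0 m/s, a = 1.1 m/s².
v = v₀ + at → t = (6 − 0) / 1.1 = 5.45 s
v² = v₀² + 2aΔx → Δx = (6² − 0²)/(2·1.1) = 16.4 m

Phase 2 (constant speed): v₀ = 6.00 m/s, a = 0 m/s².
Constant speed: t = d/v = 28/6.00 = 4.67 s

Phase 3 (decelerating): v₀ = 6.00 m/s, a = -2.4 m/s².
v = v₀ + at → t = (0 − 6.00) / -2.4 = 2.50 s
v² = v₀² + 2aΔx → Δx = (0² − 6.00²)/(2·-2.4) = 7.50 m
Total time = 5.45 + 4.67 + 2.50 = 12.6 s

12.6 s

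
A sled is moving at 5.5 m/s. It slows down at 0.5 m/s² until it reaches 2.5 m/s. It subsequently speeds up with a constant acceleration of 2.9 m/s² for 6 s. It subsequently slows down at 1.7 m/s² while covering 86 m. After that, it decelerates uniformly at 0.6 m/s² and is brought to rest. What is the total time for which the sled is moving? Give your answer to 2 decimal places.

34.68 s

Phase 1 (decelerating): v₀ = 5.50 m/s, a = -0.5 m/s².
v = v₀ + at → t = (2.5 − 5.50) / -0.5 = 6.00 s
v² = v₀² + 2aΔx → Δx = (2.5² − 5.50²)/(2·-0.5) = 24.0 m

Phase 2 (accelerating): v₀ = 2.50 m/s, a = 2.9 m/s².
v = v₀ + at = 2.50 + (2.9)(6) = 19.9 m/s
Δx = v₀t + ½at² = 2.50·6 + 0.5·2.9·6² = 67.2 m

Phase 3 (decelerating): v₀ = 19.9 m/s, a = -1.7 m/s².
v² = v₀² + 2aΔx = 19.9² + 2·-1.7·86 = 104 → v = 10.2 m/s
t = (v − v₀)/a = (10.2 − 19.9)/-1.7 = 5.72 s

Phase 4 (decelerating): v₀ = 10.2 m/s, a = -0.6 m/s².
v = v₀ + at → t = (0 − 10.2) / -0.6 = 17.0 s
v² = v₀² + 2aΔx → Δx = (0² − 10.2²)/(2·-0.6) = 86.3 m
Total time = 6.00 + 6.00 + 5.72 + 17.0 = 34.7 s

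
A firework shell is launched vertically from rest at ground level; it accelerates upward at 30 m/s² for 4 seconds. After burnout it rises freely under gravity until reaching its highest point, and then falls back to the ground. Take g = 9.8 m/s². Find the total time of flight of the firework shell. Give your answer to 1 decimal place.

Phase 1 (powered ascent): v₀ = 0 m/s, a = 30 m/s².
v = v₀ + at = 0 + (30)(4) = 120 m/s
Δx = v₀t + ½at² = 0·4 + 0.5·30·4² = 240 m

Phase 2 (coasting upward): v₀ = 120 m/s, a = -9.8 m/s².
v = v₀ + at → t = (0 − 120) / -9.8 = 12.2 s
v² = v₀² + 2aΔx → Δx = (0² − 120²)/(2·-9.8) = 735 m

Phase 3 (free fall): v₀ = 0 m/s, a = -9.8 m/s².
Falls 975 m from rest: t = √(2·975/9.8) = 14.1 s; v = g·t = 138 m/s.
Total time = 4.00 + 12.2 + 14.1 = 30.3 s

30.3 s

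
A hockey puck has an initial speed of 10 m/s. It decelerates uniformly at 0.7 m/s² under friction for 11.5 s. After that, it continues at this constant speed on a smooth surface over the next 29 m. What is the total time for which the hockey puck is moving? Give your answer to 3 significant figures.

Phase 1 (decelerating): v₀ = 10.0 m/s, a = -0.7 m/s².
v = v₀ + at = 10.0 + (-0.7)(11.5) = 1.95 m/s
Δx = v₀t + ½at² = 10.0·11.5 + 0.5·-0.7·11.5² = 68.7 m

Phase 2 (constant speed): v₀ = 1.95 m/s, a = 0 m/s².
Constant speed: t = d/v = 29/1.95 = 14.9 s
Total time = 11.5 + 14.9 = 26.4 s

26.4 s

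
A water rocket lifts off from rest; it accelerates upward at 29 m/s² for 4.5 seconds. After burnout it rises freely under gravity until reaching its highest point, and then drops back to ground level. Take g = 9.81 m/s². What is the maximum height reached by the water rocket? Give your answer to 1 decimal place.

Phase 1 (powered ascent): v₀ = 0 m/s, a = 29 m/s².
v = v₀ + at = 0 + (29)(4.5) = 130 m/s
Δx = v₀t + ½at² = 0·4.5 + 0.5·29·4.5² = 294 m

Phase 2 (coasting upward): v₀ = 130 m/s, a = -9.81 m/s².
v = v₀ + at → t = (0 − 130) / -9.81 = 13.3 s
v² = v₀² + 2aΔx → Δx = (0² − 130²)/(2·-9.81) = 868 m
Maximum height = 294 + 868 = 1160 m

1161.6 m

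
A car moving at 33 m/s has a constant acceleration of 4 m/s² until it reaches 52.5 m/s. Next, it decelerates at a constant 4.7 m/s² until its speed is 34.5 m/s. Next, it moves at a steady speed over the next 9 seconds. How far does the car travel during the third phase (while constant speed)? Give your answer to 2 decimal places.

310.50 m

Phase 1 (accelerating): v₀ = 33.0 m/s, a = 4 m/s².
v = v₀ + at → t = (52.5 − 33.0) / 4 = 4.88 s
v² = v₀² + 2aΔx → Δx = (52.5² − 33.0²)/(2·4) = 208 m

Phase 2 (decelerating): v₀ = 52.5 m/s, a = -4.7 m/s².
v = v₀ + at → t = (34.5 − 52.5) / -4.7 = 3.83 s
v² = v₀² + 2aΔx → Δx = (34.5² − 52.5²)/(2·-4.7) = 167 m

Phase 3 (constant speed): v₀ = 34.5 m/s, a = 0 m/s².
v = v₀ + at = 34.5 + (0)(9) = 34.5 m/s
Δx = v₀t + ½at² = 34.5·9 + 0.5·0·9² = 310 m
Distance in phase 3 = 310 m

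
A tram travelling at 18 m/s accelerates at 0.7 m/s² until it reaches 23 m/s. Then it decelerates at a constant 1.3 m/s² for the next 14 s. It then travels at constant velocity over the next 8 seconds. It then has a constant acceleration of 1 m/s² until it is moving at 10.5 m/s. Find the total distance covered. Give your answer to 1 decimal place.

423.0 m

Phase 1 (accelerating): v₀ = 18.0 m/s, a = 0.7 m/s².
v = v₀ + at → t = (23 − 18.0) / 0.7 = 7.14 s
v² = v₀² + 2aΔx → Δx = (23² − 18.0²)/(2·0.7) = 146 m

Phase 2 (decelerating): v₀ = 23.0 m/s, a = -1.3 m/s².
v = v₀ + at = 23.0 + (-1.3)(14) = 4.80 m/s
Δx = v₀t + ½at² = 23.0·14 + 0.5·-1.3·14² = 195 m

Phase 3 (constant speed): v₀ = 4.80 m/s, a = 0 m/s².
v = v₀ + at = 4.80 + (0)(8) = 4.80 m/s
Δx = v₀t + ½at² = 4.80·8 + 0.5·0·8² = 38.4 m

Phase 4 (accelerating): v₀ = 4.80 m/s, a = 1 m/s².
v = v₀ + at → t = (10.5 − 4.80) / 1 = 5.70 s
v² = v₀² + 2aΔx → Δx = (10.5² − 4.80²)/(2·1) = 43.6 m
Total distance = 146 + 195 + 38.4 + 43.6 = 423 m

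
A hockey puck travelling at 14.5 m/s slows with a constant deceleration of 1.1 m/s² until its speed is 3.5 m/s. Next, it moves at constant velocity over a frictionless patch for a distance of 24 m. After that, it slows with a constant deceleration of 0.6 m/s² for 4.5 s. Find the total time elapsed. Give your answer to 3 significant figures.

Phase 1 (decelerating): v₀ = 14.5 m/s, a = -1.1 m/s².
v = v₀ + at → t = (3.5 − 14.5) / -1.1 = 10.0 s
v² = v₀² + 2aΔx → Δx = (3.5² − 14.5²)/(2·-1.1) = 90.0 m

Phase 2 (constant speed): v₀ = 3.50 m/s, a = 0 m/s².
Constant speed: t = d/v = 24/3.50 = 6.86 s

Phase 3 (decelerating): v₀ = 3.50 m/s, a = -0.6 m/s².
v = v₀ + at = 3.50 + (-0.6)(4.5) = 0.800 m/s
Δx = v₀t + ½at² = 3.50·4.5 + 0.5·-0.6·4.5² = 9.68 m
Total time = 10.0 + 6.86 + 4.50 = 21.4 s

21.4 s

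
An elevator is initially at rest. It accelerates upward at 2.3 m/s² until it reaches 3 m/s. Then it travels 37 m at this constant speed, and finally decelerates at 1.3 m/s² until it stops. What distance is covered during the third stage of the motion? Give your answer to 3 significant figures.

3.46 m

Phase 1 (accelerating): v₀ = 0 m/s, a = 2.3 m/s².
v = v₀ + at → t = (3 − 0) / 2.3 = 1.30 s
v² = v₀² + 2aΔx → Δx = (3² − 0²)/(2·2.3) = 1.96 m

Phase 2 (constant speed): v₀ = 3.00 m/s, a = 0 m/s².
Constant speed: t = d/v = 37/3.00 = 12.3 s

Phase 3 (decelerating): v₀ = 3.00 m/s, a = -1.3 m/s².
v = v₀ + at → t = (0 − 3.00) / -1.3 = 2.31 s
v² = v₀² + 2aΔx → Δx = (0² − 3.00²)/(2·-1.3) = 3.46 m
Distance in phase 3 = 3.46 m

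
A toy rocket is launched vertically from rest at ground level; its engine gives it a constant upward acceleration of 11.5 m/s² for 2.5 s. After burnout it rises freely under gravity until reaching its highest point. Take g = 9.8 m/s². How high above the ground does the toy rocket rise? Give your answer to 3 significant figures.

Phase 1 (powered ascent): v₀ = 0 m/s, a = 11.5 m/s².
v = v₀ + at = 0 + (11.5)(2.5) = 28.8 m/s
Δx = v₀t + ½at² = 0·2.5 + 0.5·11.5·2.5² = 35.9 m

Phase 2 (coasting upward): v₀ = 28.8 m/s, a = -9.8 m/s².
v = v₀ + at → t = (0 − 28.8) / -9.8 = 2.93 s
v² = v₀² + 2aΔx → Δx = (0² − 28.8²)/(2·-9.8) = 42.2 m
Maximum height = 35.9 + 42.2 = 78.1 m

78.1 m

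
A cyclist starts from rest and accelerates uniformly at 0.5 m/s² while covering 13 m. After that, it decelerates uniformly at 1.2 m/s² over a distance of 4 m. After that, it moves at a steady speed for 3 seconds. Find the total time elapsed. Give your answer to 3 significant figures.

Phase 1 (accelerating): v₀ = 0 m/s, a = 0.5 m/s².
v² = v₀² + 2aΔx = 0² + 2·0.5·13 = 13.0 → v = 3.61 m/s
t = (v − v₀)/a = (3.61 − 0)/0.5 = 7.21 s

Phase 2 (decelerating): v₀ = 3.61 m/s, a = -1.2 m/s².
v² = v₀² + 2aΔx = 3.61² + 2·-1.2·4 = 3.40 → v = 1.84 m/s
t = (v − v₀)/a = (1.84 − 3.61)/-1.2 = 1.47 s

Phase 3 (constant speed): v₀ = 1.84 m/s, a = 0 m/s².
v = v₀ + at = 1.84 + (0)(3) = 1.84 m/s
Δx = v₀t + ½at² = 1.84·3 + 0.5·0·3² = 5.53 m
Total time = 7.21 + 1.47 + 3.00 = 11.7 s

11.7 s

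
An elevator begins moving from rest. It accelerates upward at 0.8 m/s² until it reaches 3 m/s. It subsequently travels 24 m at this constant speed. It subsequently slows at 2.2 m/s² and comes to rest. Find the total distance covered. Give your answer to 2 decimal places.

31.67 m

Phase 1 (accelerating): v₀ = 0 m/s, a = 0.8 m/s².
v = v₀ + at → t = (3 − 0) / 0.8 = 3.75 s
v² = v₀² + 2aΔx → Δx = (3² − 0²)/(2·0.8) = 5.62 m

Phase 2 (constant speed): v₀ = 3.00 m/s, a = 0 m/s².
Constant speed: t = d/v = 24/3.00 = 8.00 s

Phase 3 (decelerating): v₀ = 3.00 m/s, a = -2.2 m/s².
v = v₀ + at → t = (0 − 3.00) / -2.2 = 1.36 s
v² = v₀² + 2aΔx → Δx = (0² − 3.00²)/(2·-2.2) = 2.05 m
Total distance = 5.62 + 24.0 + 2.05 = 31.7 m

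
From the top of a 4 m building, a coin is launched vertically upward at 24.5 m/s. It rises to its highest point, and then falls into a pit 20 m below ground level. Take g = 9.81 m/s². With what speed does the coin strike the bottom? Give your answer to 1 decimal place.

Phase 1 (rising): v₀ = 24.5 m/s, a = -9.81 m/s².
v = v₀ + at → t = (0 − 24.5) / -9.81 = 2.50 s
v² = v₀² + 2aΔx → Δx = (0² − 24.5²)/(2·-9.81) = 30.6 m

Phase 2 (falling): v₀ = 0 m/s, a = -9.81 m/s².
Falls 54.6 m from rest: t = √(2·54.6/9.81) = 3.34 s; v = g·t = 32.7 m/s.
Final speed = 32.7 m/s

32.7 m/s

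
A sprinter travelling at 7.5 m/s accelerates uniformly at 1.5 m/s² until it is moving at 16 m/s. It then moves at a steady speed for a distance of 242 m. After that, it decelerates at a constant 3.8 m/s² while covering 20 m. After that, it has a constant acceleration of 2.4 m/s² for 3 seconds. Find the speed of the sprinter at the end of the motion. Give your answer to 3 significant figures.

17.4 m/s

Phase 1 (accelerating): v₀ = 7.50 m/s, a = 1.5 m/s².
v = v₀ + at → t = (16 − 7.50) / 1.5 = 5.67 s
v² = v₀² + 2aΔx → Δx = (16² − 7.50²)/(2·1.5) = 66.6 m

Phase 2 (constant speed): v₀ = 16.0 m/s, a = 0 m/s².
Constant speed: t = d/v = 242/16.0 = 15.1 s

Phase 3 (decelerating): v₀ = 16.0 m/s, a = -3.8 m/s².
v² = v₀² + 2aΔx = 16.0² + 2·-3.8·20 = 104 → v = 10.2 m/s
t = (v − v₀)/a = (10.2 − 16.0)/-3.8 = 1.53 s

Phase 4 (accelerating): v₀ = 10.2 m/s, a = 2.4 m/s².
v = v₀ + at = 10.2 + (2.4)(3) = 17.4 m/s
Δx = v₀t + ½at² = 10.2·3 + 0.5·2.4·3² = 41.4 m
Final speed = 17.4 m/s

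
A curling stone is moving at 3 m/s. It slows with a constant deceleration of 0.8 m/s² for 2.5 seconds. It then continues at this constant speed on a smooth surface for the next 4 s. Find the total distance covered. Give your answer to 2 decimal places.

9.00 m

Phase 1 (decelerating): v₀ = 3.00 m/s, a = -0.8 m/s².
v = v₀ + at = 3.00 + (-0.8)(2.5) = 1.00 m/s
Δx = v₀t + ½at² = 3.00·2.5 + 0.5·-0.8·2.5² = 5.00 m

Phase 2 (constant speed): v₀ = 1.00 m/s, a = 0 m/s².
v = v₀ + at = 1.00 + (0)(4) = 1.00 m/s
Δx = v₀t + ½at² = 1.00·4 + 0.5·0·4² = 4.00 m
Total distance = 5.00 + 4.00 = 9.00 m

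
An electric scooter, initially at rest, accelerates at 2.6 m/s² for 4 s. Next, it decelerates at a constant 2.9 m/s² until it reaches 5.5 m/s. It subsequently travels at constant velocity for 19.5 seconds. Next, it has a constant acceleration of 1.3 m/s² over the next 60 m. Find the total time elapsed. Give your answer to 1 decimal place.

31.5 s

Phase 1 (accelerating): v₀ = 0 m/s, a = 2.6 m/s².
v = v₀ + at = 0 + (2.6)(4) = 10.4 m/s
Δx = v₀t + ½at² = 0·4 + 0.5·2.6·4² = 20.8 m

Phase 2 (decelerating): v₀ = 10.4 m/s, a = -2.9 m/s².
v = v₀ + at → t = (5.5 − 10.4) / -2.9 = 1.69 s
v² = v₀² + 2aΔx → Δx = (5.5² − 10.4²)/(2·-2.9) = 13.4 m

Phase 3 (constant speed): v₀ = 5.50 m/s, a = 0 m/s².
v = v₀ + at = 5.50 + (0)(19.5) = 5.50 m/s
Δx = v₀t + ½at² = 5.50·19.5 + 0.5·0·19.5² = 107 m

Phase 4 (accelerating): v₀ = 5.50 m/s, a = 1.3 m/s².
v² = v₀² + 2aΔx = 5.50² + 2·1.3·60 = 186 → v = 13.6 m/s
t = (v − v₀)/a = (13.6 − 5.50)/1.3 = 6.27 s
Total time = 4.00 + 1.69 + 19.5 + 6.27 = 31.5 s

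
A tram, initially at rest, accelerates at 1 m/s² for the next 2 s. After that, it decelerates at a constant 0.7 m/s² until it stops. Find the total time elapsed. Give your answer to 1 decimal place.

4.9 s

Phase 1 (accelerating): v₀ = 0 m/s, a = 1 m/s².
v = v₀ + at = 0 + (1)(2) = 2.00 m/s
Δx = v₀t + ½at² = 0·2 + 0.5·1·2² = 2.00 m

Phase 2 (decelerating): v₀ = 2.00 m/s, a = -0.7 m/s².
v = v₀ + at → t = (0 − 2.00) / -0.7 = 2.86 s
v² = v₀² + 2aΔx → Δx = (0² − 2.00²)/(2·-0.7) = 2.86 m
Total time = 2.00 + 2.86 = 4.86 s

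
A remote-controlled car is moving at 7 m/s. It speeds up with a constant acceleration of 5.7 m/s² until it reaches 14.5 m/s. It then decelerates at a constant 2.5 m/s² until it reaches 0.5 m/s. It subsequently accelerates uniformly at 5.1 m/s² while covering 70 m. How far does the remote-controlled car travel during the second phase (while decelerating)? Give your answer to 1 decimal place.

Phase 1 (accelerating): v₀ = 7.00 m/s, a = 5.7 m/s².
v = v₀ + at → t = (14.5 − 7.00) / 5.7 = 1.32 s
v² = v₀² + 2aΔx → Δx = (14.5² − 7.00²)/(2·5.7) = 14.1 m

Phase 2 (decelerating): v₀ = 14.5 m/s, a = -2.5 m/s².
v = v₀ + at → t = (0.5 − 14.5) / -2.5 = 5.60 s
v² = v₀² + 2aΔx → Δx = (0.5² − 14.5²)/(2·-2.5) = 42.0 m
Distance in phase 2 = 42.0 m

42.0 m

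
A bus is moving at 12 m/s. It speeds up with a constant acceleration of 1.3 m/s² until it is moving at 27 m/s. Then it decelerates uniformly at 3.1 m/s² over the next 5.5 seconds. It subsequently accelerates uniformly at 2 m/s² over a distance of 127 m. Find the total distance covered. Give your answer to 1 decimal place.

Phase 1 (accelerating): v₀ = 12.0 m/s, a = 1.3 m/s².
v = v₀ + at → t = (27 − 12.0) / 1.3 = 11.5 s
v² = v₀² + 2aΔx → Δx = (27² − 12.0²)/(2·1.3) = 225 m

Phase 2 (decelerating): v₀ = 27.0 m/s, a = -3.1 m/s².
v = v₀ + at = 27.0 + (-3.1)(5.5) = 9.95 m/s
Δx = v₀t + ½at² = 27.0·5.5 + 0.5·-3.1·5.5² = 102 m

Phase 3 (accelerating): v₀ = 9.95 m/s, a = 2 m/s².
v² = v₀² + 2aΔx = 9.95² + 2·2·127 = 607 → v = 24.6 m/s
t = (v − v₀)/a = (24.6 − 9.95)/2 = 7.34 s
Total distance = 225 + 102 + 127 = 454 m

453.6 m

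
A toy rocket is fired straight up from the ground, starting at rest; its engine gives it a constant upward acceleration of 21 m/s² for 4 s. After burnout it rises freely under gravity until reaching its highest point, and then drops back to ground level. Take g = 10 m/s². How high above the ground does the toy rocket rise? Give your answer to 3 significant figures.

521 m

Phase 1 (powered ascent): v₀ = 0 m/s, a = 21 m/s².
v = v₀ + at = 0 + (21)(4) = 84.0 m/s
Δx = v₀t + ½at² = 0·4 + 0.5·21·4² = 168 m

Phase 2 (coasting upward): v₀ = 84.0 m/s, a = -10 m/s².
v = v₀ + at → t = (0 − 84.0) / -10 = 8.40 s
v² = v₀² + 2aΔx → Δx = (0² − 84.0²)/(2·-10) = 353 m
Maximum height = 168 + 353 = 521 m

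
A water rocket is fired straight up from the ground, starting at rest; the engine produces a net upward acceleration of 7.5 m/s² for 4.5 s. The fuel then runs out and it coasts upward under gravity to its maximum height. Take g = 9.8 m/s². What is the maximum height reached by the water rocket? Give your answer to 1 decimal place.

Phase 1 (powered ascent): v₀ = 0 m/s, a = 7.5 m/s².
v = v₀ + at = 0 + (7.5)(4.5) = 33.8 m/s
Δx = v₀t + ½at² = 0·4.5 + 0.5·7.5·4.5² = 75.9 m

Phase 2 (coasting upward): v₀ = 33.8 m/s, a = -9.8 m/s².
v = v₀ + at → t = (0 − 33.8) / -9.8 = 3.44 s
v² = v₀² + 2aΔx → Δx = (0² − 33.8²)/(2·-9.8) = 58.1 m
Maximum height = 75.9 + 58.1 = 134 m

134.1 m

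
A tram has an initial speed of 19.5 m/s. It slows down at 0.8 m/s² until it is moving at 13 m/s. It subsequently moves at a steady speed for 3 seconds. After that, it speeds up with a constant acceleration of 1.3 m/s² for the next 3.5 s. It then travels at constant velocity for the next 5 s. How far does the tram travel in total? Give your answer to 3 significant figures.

Phase 1 (decelerating): v₀ = 19.5 m/s, a = -0.8 m/s².
v = v₀ + at → t = (13 − 19.5) / -0.8 = 8.12 s
v² = v₀² + 2aΔx → Δx = (13² − 19.5²)/(2·-0.8) = 132 m

Phase 2 (constant speed): v₀ = 13.0 m/s, a = 0 m/s².
v = v₀ + at = 13.0 + (0)(3) = 13.0 m/s
Δx = v₀t + ½at² = 13.0·3 + 0.5·0·3² = 39.0 m

Phase 3 (accelerating): v₀ = 13.0 m/s, a = 1.3 m/s².
v = v₀ + at = 13.0 + (1.3)(3.5) = 17.6 m/s
Δx = v₀t + ½at² = 13.0·3.5 + 0.5·1.3·3.5² = 53.5 m

Phase 4 (constant speed): v₀ = 17.6 m/s, a = 0 m/s².
v = v₀ + at = 17.6 + (0)(5) = 17.6 m/s
Δx = v₀t + ½at² = 17.6·5 + 0.5·0·5² = 87.8 m
Total distance = 132 + 39.0 + 53.5 + 87.8 = 312 m

312 m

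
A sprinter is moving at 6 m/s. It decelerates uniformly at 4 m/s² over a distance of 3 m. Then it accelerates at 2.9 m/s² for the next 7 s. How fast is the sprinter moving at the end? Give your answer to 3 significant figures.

Phase 1 (decelerating): v₀ = 6.00 m/s, a = -4 m/s².
v² = v₀² + 2aΔx = 6.00² + 2·-4·3 = 12.0 → v = 3.46 m/s
t = (v − v₀)/a = (3.46 − 6.00)/-4 = 0.634 s

Phase 2 (accelerating): v₀ = 3.46 m/s, a = 2.9 m/s².
v = v₀ + at = 3.46 + (2.9)(7) = 23.8 m/s
Δx = v₀t + ½at² = 3.46·7 + 0.5·2.9·7² = 95.3 m
Final speed = 23.8 m/s

23.8 m/s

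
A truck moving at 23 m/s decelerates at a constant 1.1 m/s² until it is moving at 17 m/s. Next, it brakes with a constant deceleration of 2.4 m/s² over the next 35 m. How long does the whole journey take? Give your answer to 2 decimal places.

7.95 s

Phase 1 (decelerating): v₀ = 23.0 m/s, a = -1.1 m/s².
v = v₀ + at → t = (17 − 23.0) / -1.1 = 5.45 s
v² = v₀² + 2aΔx → Δx = (17² − 23.0²)/(2·-1.1) = 109 m

Phase 2 (decelerating): v₀ = 17.0 m/s, a = -2.4 m/s².
v² = v₀² + 2aΔx = 17.0² + 2·-2.4·35 = 121 → v = 11.0 m/s
t = (v − v₀)/a = (11.0 − 17.0)/-2.4 = 2.50 s
Total time = 5.45 + 2.50 = 7.95 s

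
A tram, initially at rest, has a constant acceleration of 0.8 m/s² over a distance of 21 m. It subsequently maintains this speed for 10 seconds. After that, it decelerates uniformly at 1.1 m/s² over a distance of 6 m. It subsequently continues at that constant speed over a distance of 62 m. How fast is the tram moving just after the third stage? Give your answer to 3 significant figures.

Phase 1 (accelerating): v₀ = 0 m/s, a = 0.8 m/s².
v² = v₀² + 2aΔx = 0² + 2·0.8·21 = 33.6 → v = 5.80 m/s
t = (v − v₀)/a = (5.80 − 0)/0.8 = 7.25 s

Phase 2 (constant speed): v₀ = 5.80 m/s, a = 0 m/s².
v = v₀ + at = 5.80 + (0)(10) = 5.80 m/s
Δx = v₀t + ½at² = 5.80·10 + 0.5·0·10² = 58.0 m

Phase 3 (decelerating): v₀ = 5.80 m/s, a = -1.1 m/s².
v² = v₀² + 2aΔx = 5.80² + 2·-1.1·6 = 20.4 → v = 4.52 m/s
t = (v − v₀)/a = (4.52 − 5.80)/-1.1 = 1.16 s
Speed at end of phase 3 = 4.52 m/s

4.52 m/s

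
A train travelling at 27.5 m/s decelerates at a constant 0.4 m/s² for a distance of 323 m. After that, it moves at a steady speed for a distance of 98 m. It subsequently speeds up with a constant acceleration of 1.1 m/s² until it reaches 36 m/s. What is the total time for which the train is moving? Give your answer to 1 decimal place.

29.8 s

Phase 1 (decelerating): v₀ = 27.5 m/s, a = -0.4 m/s².
v² = v₀² + 2aΔx = 27.5² + 2·-0.4·323 = 498 → v = 22.3 m/s
t = (v − v₀)/a = (22.3 − 27.5)/-0.4 = 13.0 s

Phase 2 (constant speed): v₀ = 22.3 m/s, a = 0 m/s².
Constant speed: t = d/v = 98/22.3 = 4.39 s

Phase 3 (accelerating): v₀ = 22.3 m/s, a = 1.1 m/s².
v = v₀ + at → t = (36 − 22.3) / 1.1 = 12.4 s
v² = v₀² + 2aΔx → Δx = (36² − 22.3²)/(2·1.1) = 363 m
Total time = 13.0 + 4.39 + 12.4 = 29.8 s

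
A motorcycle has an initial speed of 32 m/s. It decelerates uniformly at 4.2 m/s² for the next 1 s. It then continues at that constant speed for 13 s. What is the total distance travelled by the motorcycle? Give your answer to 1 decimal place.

391.3 m

Phase 1 (decelerating): v₀ = 32.0 m/s, a = -4.2 m/s².
v = v₀ + at = 32.0 + (-4.2)(1) = 27.8 m/s
Δx = v₀t + ½at² = 32.0·1 + 0.5·-4.2·1² = 29.9 m

Phase 2 (constant speed): v₀ = 27.8 m/s, a = 0 m/s².
v = v₀ + at = 27.8 + (0)(13) = 27.8 m/s
Δx = v₀t + ½at² = 27.8·13 + 0.5·0·13² = 361 m
Total distance = 29.9 + 361 = 391 m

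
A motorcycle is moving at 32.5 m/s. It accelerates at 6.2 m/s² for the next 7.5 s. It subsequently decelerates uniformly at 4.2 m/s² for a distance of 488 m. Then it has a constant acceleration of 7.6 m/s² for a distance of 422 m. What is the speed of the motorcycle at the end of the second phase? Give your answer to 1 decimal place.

Phase 1 (accelerating): v₀ = 32.5 m/s, a = 6.2 m/s².
v = v₀ + at = 32.5 + (6.2)(7.5) = 79.0 m/s
Δx = v₀t + ½at² = 32.5·7.5 + 0.5·6.2·7.5² = 418 m

Phase 2 (decelerating): v₀ = 79.0 m/s, a = -4.2 m/s².
v² = v₀² + 2aΔx = 79.0² + 2·-4.2·488 = 2140 → v = 46.3 m/s
t = (v − v₀)/a = (46.3 − 79.0)/-4.2 = 7.79 s
Speed at end of phase 2 = 46.3 m/s

46.3 m/s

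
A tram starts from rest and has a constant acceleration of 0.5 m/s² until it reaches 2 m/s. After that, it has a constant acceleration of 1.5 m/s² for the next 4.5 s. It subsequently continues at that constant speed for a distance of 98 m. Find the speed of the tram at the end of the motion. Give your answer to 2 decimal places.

8.75 m/s

Phase 1 (accelerating): v₀ = 0 m/s, a = 0.5 m/s².
v = v₀ + at → t = (2 − 0) / 0.5 = 4.00 s
v² = v₀² + 2aΔx → Δx = (2² − 0²)/(2·0.5) = 4.00 m

Phase 2 (accelerating): v₀ = 2.00 m/s, a = 1.5 m/s².
v = v₀ + at = 2.00 + (1.5)(4.5) = 8.75 m/s
Δx = v₀t + ½at² = 2.00·4.5 + 0.5·1.5·4.5² = 24.2 m

Phase 3 (constant speed): v₀ = 8.75 m/s, a = 0 m/s².
Constant speed: t = d/v = 98/8.75 = 11.2 s
Final speed = 8.75 m/s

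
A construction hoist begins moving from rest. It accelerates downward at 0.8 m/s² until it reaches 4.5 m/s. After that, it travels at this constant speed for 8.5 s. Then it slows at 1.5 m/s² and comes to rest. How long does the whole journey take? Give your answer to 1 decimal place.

Phase 1 (accelerating): v₀ = 0 m/s, a = 0.8 m/s².
v = v₀ + at → t = (4.5 − 0) / 0.8 = 5.62 s
v² = v₀² + 2aΔx → Δx = (4.5² − 0²)/(2·0.8) = 12.7 m

Phase 2 (constant speed): v₀ = 4.50 m/s, a = 0 m/s².
v = v₀ + at = 4.50 + (0)(8.5) = 4.50 m/s
Δx = v₀t + ½at² = 4.50·8.5 + 0.5·0·8.5² = 38.2 m

Phase 3 (decelerating): v₀ = 4.50 m/s, a = -1.5 m/s².
v = v₀ + at → t = (0 − 4.50) / -1.5 = 3.00 s
v² = v₀² + 2aΔx → Δx = (0² − 4.50²)/(2·-1.5) = 6.75 m
Total time = 5.62 + 8.50 + 3.00 = 17.1 s

17.1 s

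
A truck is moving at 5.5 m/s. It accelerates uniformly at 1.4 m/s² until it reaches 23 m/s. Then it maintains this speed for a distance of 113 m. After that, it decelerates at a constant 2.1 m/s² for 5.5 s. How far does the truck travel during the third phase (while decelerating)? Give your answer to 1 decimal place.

Phase 1 (accelerating): v₀ = 5.50 m/s, a = 1.4 m/s².
v = v₀ + at → t = (23 − 5.50) / 1.4 = 12.5 s
v² = v₀² + 2aΔx → Δx = (23² − 5.50²)/(2·1.4) = 178 m

Phase 2 (constant speed): v₀ = 23.0 m/s, a = 0 m/s².
Constant speed: t = d/v = 113/23.0 = 4.91 s

Phase 3 (decelerating): v₀ = 23.0 m/s, a = -2.1 m/s².
v = v₀ + at = 23.0 + (-2.1)(5.5) = 11.4 m/s
Δx = v₀t + ½at² = 23.0·5.5 + 0.5·-2.1·5.5² = 94.7 m
Distance in phase 3 = 94.7 m

94.7 m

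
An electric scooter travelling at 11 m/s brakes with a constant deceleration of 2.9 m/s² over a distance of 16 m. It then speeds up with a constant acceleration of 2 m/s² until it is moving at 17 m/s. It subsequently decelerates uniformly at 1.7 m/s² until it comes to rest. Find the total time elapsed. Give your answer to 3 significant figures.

17.8 s

Phase 1 (decelerating): v₀ = 11.0 m/s, a = -2.9 m/s².
v² = v₀² + 2aΔx = 11.0² + 2·-2.9·16 = 28.2 → v = 5.31 m/s
t = (v − v₀)/a = (5.31 − 11.0)/-2.9 = 1.96 s

Phase 2 (accelerating): v₀ = 5.31 m/s, a = 2 m/s².
v = v₀ + at → t = (17 − 5.31) / 2 = 5.84 s
v² = v₀² + 2aΔx → Δx = (17² − 5.31²)/(2·2) = 65.2 m

Phase 3 (decelerating): v₀ = 17.0 m/s, a = -1.7 m/s².
v = v₀ + at → t = (0 − 17.0) / -1.7 = 10.0 s
v² = v₀² + 2aΔx → Δx = (0² − 17.0²)/(2·-1.7) = 85.0 m
Total time = 1.96 + 5.84 + 10.0 = 17.8 s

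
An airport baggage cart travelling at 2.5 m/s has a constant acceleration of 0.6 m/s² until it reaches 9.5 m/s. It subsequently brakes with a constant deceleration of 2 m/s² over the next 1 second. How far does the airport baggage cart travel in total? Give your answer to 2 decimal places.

78.50 m

Phase 1 (accelerating): v₀ = 2.50 m/s, a = 0.6 m/s².
v = v₀ + at → t = (9.5 − 2.50) / 0.6 = 11.7 s
v² = v₀² + 2aΔx → Δx = (9.5² − 2.50²)/(2·0.6) = 70.0 m

Phase 2 (decelerating): v₀ = 9.50 m/s, a = -2 m/s².
v = v₀ + at = 9.50 + (-2)(1) = 7.50 m/s
Δx = v₀t + ½at² = 9.50·1 + 0.5·-2·1² = 8.50 m
Total distance = 70.0 + 8.50 = 78.5 m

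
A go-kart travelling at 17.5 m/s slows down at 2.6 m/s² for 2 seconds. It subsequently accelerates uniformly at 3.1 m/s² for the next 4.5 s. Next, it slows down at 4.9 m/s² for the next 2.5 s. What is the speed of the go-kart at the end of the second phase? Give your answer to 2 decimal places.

Phase 1 (decelerating): v₀ = 17.5 m/s, a = -2.6 m/s².
v = v₀ + at = 17.5 + (-2.6)(2) = 12.3 m/s
Δx = v₀t + ½at² = 17.5·2 + 0.5·-2.6·2² = 29.8 m

Phase 2 (accelerating): v₀ = 12.3 m/s, a = 3.1 m/s².
v = v₀ + at = 12.3 + (3.1)(4.5) = 26.2 m/s
Δx = v₀t + ½at² = 12.3·4.5 + 0.5·3.1·4.5² = 86.7 m
Speed at end of phase 2 = 26.2 m/s

26.25 m/s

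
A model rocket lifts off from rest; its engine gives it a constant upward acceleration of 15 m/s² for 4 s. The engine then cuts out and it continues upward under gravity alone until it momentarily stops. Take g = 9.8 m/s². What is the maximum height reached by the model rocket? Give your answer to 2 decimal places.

303.67 m

Phase 1 (powered ascent): v₀ = 0 m/s, a = 15 m/s².
v = v₀ + at = 0 + (15)(4) = 60.0 m/s
Δx = v₀t + ½at² = 0·4 + 0.5·15·4² = 120 m

Phase 2 (coasting upward): v₀ = 60.0 m/s, a = -9.8 m/s².
v = v₀ + at → t = (0 − 60.0) / -9.8 = 6.12 s
v² = v₀² + 2aΔx → Δx = (0² − 60.0²)/(2·-9.8) = 184 m
Maximum height = 120 + 184 = 304 m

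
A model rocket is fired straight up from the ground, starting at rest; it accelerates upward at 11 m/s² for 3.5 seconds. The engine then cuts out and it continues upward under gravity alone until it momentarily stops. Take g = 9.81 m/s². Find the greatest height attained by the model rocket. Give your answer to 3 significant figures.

143 m

Phase 1 (powered ascent): v₀ = 0 m/s, a = 11 m/s².
v = v₀ + at = 0 + (11)(3.5) = 38.5 m/s
Δx = v₀t + ½at² = 0·3.5 + 0.5·11·3.5² = 67.4 m

Phase 2 (coasting upward): v₀ = 38.5 m/s, a = -9.81 m/s².
v = v₀ + at → t = (0 − 38.5) / -9.81 = 3.92 s
v² = v₀² + 2aΔx → Δx = (0² − 38.5²)/(2·-9.81) = 75.5 m
Maximum height = 67.4 + 75.5 = 143 m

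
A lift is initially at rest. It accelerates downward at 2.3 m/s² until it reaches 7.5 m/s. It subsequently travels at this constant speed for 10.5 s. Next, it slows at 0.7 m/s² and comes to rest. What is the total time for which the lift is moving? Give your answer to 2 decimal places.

Phase 1 (accelerating): v₀ = 0 m/s, a = 2.3 m/s².
v = v₀ + at → t = (7.5 − 0) / 2.3 = 3.26 s
v² = v₀² + 2aΔx → Δx = (7.5² − 0²)/(2·2.3) = 12.2 m

Phase 2 (constant speed): v₀ = 7.50 m/s, a = 0 m/s².
v = v₀ + at = 7.50 + (0)(10.5) = 7.50 m/s
Δx = v₀t + ½at² = 7.50·10.5 + 0.5·0·10.5² = 78.8 m

Phase 3 (decelerating): v₀ = 7.50 m/s, a = -0.7 m/s².
v = v₀ + at → t = (0 − 7.50) / -0.7 = 10.7 s
v² = v₀² + 2aΔx → Δx = (0² − 7.50²)/(2·-0.7) = 40.2 m
Total time = 3.26 + 10.5 + 10.7 = 24.5 s

24.48 s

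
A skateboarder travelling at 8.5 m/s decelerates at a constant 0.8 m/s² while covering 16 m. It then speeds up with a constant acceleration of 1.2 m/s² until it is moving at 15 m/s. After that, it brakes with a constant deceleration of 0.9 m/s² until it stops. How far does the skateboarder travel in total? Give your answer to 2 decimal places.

Phase 1 (decelerating): v₀ = 8.50 m/s, a = -0.8 m/s².
v² = v₀² + 2aΔx = 8.50² + 2·-0.8·16 = 46.6 → v = 6.83 m/s
t = (v − v₀)/a = (6.83 − 8.50)/-0.8 = 2.09 s

Phase 2 (accelerating): v₀ = 6.83 m/s, a = 1.2 m/s².
v = v₀ + at → t = (15 − 6.83) / 1.2 = 6.81 s
v² = v₀² + 2aΔx → Δx = (15² − 6.83²)/(2·1.2) = 74.3 m

Phase 3 (decelerating): v₀ = 15.0 m/s, a = -0.9 m/s².
v = v₀ + at → t = (0 − 15.0) / -0.9 = 16.7 s
v² = v₀² + 2aΔx → Δx = (0² − 15.0²)/(2·-0.9) = 125 m
Total distance = 16.0 + 74.3 + 125 = 215 m

215.31 m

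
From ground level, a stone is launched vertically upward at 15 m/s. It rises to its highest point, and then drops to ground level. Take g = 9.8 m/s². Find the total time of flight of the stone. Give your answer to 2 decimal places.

3.06 s

Phase 1 (rising): v₀ = 15.0 m/s, a = -9.8 m/s².
v = v₀ + at → t = (0 − 15.0) / -9.8 = 1.53 s
v² = v₀² + 2aΔx → Δx = (0² − 15.0²)/(2·-9.8) = 11.5 m

Phase 2 (falling): v₀ = 0 m/s, a = -9.8 m/s².
Falls 11.5 m from rest: t = √(2·11.5/9.8) = 1.53 s; v = g·t = 15.0 m/s.
Total time = 1.53 + 1.53 = 3.06 s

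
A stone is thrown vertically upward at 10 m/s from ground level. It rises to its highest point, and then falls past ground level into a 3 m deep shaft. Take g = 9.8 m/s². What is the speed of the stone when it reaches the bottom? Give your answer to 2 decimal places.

Phase 1 (rising): v₀ = 10.0 m/s, a = -9.8 m/s².
v = v₀ + at → t = (0 − 10.0) / -9.8 = 1.02 s
v² = v₀² + 2aΔx → Δx = (0² − 10.0²)/(2·-9.8) = 5.10 m

Phase 2 (falling): v₀ = 0 m/s, a = -9.8 m/s².
Falls 8.10 m from rest: t = √(2·8.10/9.8) = 1.29 s; v = g·t = 12.6 m/s.
Final speed = 12.6 m/s

12.60 m/s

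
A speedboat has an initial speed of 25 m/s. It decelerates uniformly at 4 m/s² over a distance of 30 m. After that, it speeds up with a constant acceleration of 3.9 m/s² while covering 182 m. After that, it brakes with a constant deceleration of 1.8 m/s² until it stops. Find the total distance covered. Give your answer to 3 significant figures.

713 m

Phase 1 (decelerating): v₀ = 25.0 m/s, a = -4 m/s².
v² = v₀² + 2aΔx = 25.0² + 2·-4·30 = 385 → v = 19.6 m/s
t = (v − v₀)/a = (19.6 − 25.0)/-4 = 1.34 s

Phase 2 (accelerating): v₀ = 19.6 m/s, a = 3.9 m/s².
v² = v₀² + 2aΔx = 19.6² + 2·3.9·182 = 1800 → v = 42.5 m/s
t = (v − v₀)/a = (42.5 − 19.6)/3.9 = 5.86 s

Phase 3 (decelerating): v₀ = 42.5 m/s, a = -1.8 m/s².
v = v₀ + at → t = (0 − 42.5) / -1.8 = 23.6 s
v² = v₀² + 2aΔx → Δx = (0² − 42.5²)/(2·-1.8) = 501 m
Total distance = 30.0 + 182 + 501 = 713 m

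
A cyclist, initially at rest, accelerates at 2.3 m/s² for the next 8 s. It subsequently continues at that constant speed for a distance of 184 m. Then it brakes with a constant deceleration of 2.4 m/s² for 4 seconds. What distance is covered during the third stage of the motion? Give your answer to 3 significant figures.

54.4 m

Phase 1 (accelerating): v₀ = 0 m/s, a = 2.3 m/s².
v = v₀ + at = 0 + (2.3)(8) = 18.4 m/s
Δx = v₀t + ½at² = 0·8 + 0.5·2.3·8² = 73.6 m

Phase 2 (constant speed): v₀ = 18.4 m/s, a = 0 m/s².
Constant speed: t = d/v = 184/18.4 = 10.0 s

Phase 3 (decelerating): v₀ = 18.4 m/s, a = -2.4 m/s².
v = v₀ + at = 18.4 + (-2.4)(4) = 8.80 m/s
Δx = v₀t + ½at² = 18.4·4 + 0.5·-2.4·4² = 54.4 m
Distance in phase 3 = 54.4 m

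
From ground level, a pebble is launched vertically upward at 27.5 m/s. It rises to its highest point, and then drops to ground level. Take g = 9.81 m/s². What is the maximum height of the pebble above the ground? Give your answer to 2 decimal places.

Phase 1 (rising): v₀ = 27.5 m/s, a = -9.81 m/s².
v = v₀ + at → t = (0 − 27.5) / -9.81 = 2.80 s
v² = v₀² + 2aΔx → Δx = (0² − 27.5²)/(2·-9.81) = 38.5 m
Maximum height = 38.5 m

38.54 m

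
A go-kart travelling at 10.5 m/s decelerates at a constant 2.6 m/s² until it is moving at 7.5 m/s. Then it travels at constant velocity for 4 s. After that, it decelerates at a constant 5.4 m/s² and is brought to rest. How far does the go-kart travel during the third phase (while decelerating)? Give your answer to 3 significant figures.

5.21 m

Phase 1 (decelerating): v₀ = 10.5 m/s, a = -2.6 m/s².
v = v₀ + at → t = (7.5 − 10.5) / -2.6 = 1.15 s
v² = v₀² + 2aΔx → Δx = (7.5² − 10.5²)/(2·-2.6) = 10.4 m

Phase 2 (constant speed): v₀ = 7.50 m/s, a = 0 m/s².
v = v₀ + at = 7.50 + (0)(4) = 7.50 m/s
Δx = v₀t + ½at² = 7.50·4 + 0.5·0·4² = 30.0 m

Phase 3 (decelerating): v₀ = 7.50 m/s, a = -5.4 m/s².
v = v₀ + at → t = (0 − 7.50) / -5.4 = 1.39 s
v² = v₀² + 2aΔx → Δx = (0² − 7.50²)/(2·-5.4) = 5.21 m
Distance in phase 3 = 5.21 m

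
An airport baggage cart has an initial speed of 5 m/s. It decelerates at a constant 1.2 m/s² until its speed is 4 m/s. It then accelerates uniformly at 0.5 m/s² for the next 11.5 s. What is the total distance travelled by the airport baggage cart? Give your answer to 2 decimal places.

82.81 m

Phase 1 (decelerating): v₀ = 5.00 m/s, a = -1.2 m/s².
v = v₀ + at → t = (4 − 5.00) / -1.2 = 0.833 s
v² = v₀² + 2aΔx → Δx = (4² − 5.00²)/(2·-1.2) = 3.75 m

Phase 2 (accelerating): v₀ = 4.00 m/s, a = 0.5 m/s².
v = v₀ + at = 4.00 + (0.5)(11.5) = 9.75 m/s
Δx = v₀t + ½at² = 4.00·11.5 + 0.5·0.5·11.5² = 79.1 m
Total distance = 3.75 + 79.1 = 82.8 m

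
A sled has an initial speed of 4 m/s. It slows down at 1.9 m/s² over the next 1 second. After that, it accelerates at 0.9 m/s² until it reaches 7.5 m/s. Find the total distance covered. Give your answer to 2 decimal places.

31.85 m

Phase 1 (decelerating): v₀ = 4.00 m/s, a = -1.9 m/s².
v = v₀ + at = 4.00 + (-1.9)(1) = 2.10 m/s
Δx = v₀t + ½at² = 4.00·1 + 0.5·-1.9·1² = 3.05 m

Phase 2 (accelerating): v₀ = 2.10 m/s, a = 0.9 m/s².
v = v₀ + at → t = (7.5 − 2.10) / 0.9 = 6.00 s
v² = v₀² + 2aΔx → Δx = (7.5² − 2.10²)/(2·0.9) = 28.8 m
Total distance = 3.05 + 28.8 = 31.9 m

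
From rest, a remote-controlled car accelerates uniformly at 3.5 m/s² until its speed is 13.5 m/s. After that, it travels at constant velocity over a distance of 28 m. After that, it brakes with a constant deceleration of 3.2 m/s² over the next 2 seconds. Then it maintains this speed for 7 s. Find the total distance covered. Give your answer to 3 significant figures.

124 m

Phase 1 (accelerating): v₀ = 0 m/s, a = 3.5 m/s².
v = v₀ + at → t = (13.5 − 0) / 3.5 = 3.86 s
v² = v₀² + 2aΔx → Δx = (13.5² − 0²)/(2·3.5) = 26.0 m

Phase 2 (constant speed): v₀ = 13.5 m/s, a = 0 m/s².
Constant speed: t = d/v = 28/13.5 = 2.07 s

Phase 3 (decelerating): v₀ = 13.5 m/s, a = -3.2 m/s².
v = v₀ + at = 13.5 + (-3.2)(2) = 7.10 m/s
Δx = v₀t + ½at² = 13.5·2 + 0.5·-3.2·2² = 20.6 m

Phase 4 (constant speed): v₀ = 7.10 m/s, a = 0 m/s².
v = v₀ + at = 7.10 + (0)(7) = 7.10 m/s
Δx = v₀t + ½at² = 7.10·7 + 0.5·0·7² = 49.7 m
Total distance = 26.0 + 28.0 + 20.6 + 49.7 = 124 m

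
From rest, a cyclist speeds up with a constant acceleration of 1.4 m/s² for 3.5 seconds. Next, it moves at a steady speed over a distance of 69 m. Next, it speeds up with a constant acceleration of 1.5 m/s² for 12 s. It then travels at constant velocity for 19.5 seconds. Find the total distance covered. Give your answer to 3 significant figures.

691 m

Phase 1 (accelerating): v₀ = 0 m/s, a = 1.4 m/s².
v = v₀ + at = 0 + (1.4)(3.5) = 4.90 m/s
Δx = v₀t + ½at² = 0·3.5 + 0.5·1.4·3.5² = 8.57 m

Phase 2 (constant speed): v₀ = 4.90 m/s, a = 0 m/s².
Constant speed: t = d/v = 69/4.90 = 14.1 s

Phase 3 (accelerating): v₀ = 4.90 m/s, a = 1.5 m/s².
v = v₀ + at = 4.90 + (1.5)(12) = 22.9 m/s
Δx = v₀t + ½at² = 4.90·12 + 0.5·1.5·12² = 167 m

Phase 4 (constant speed): v₀ = 22.9 m/s, a = 0 m/s².
v = v₀ + at = 22.9 + (0)(19.5) = 22.9 m/s
Δx = v₀t + ½at² = 22.9·19.5 + 0.5·0·19.5² = 447 m
Total distance = 8.57 + 69.0 + 167 + 447 = 691 m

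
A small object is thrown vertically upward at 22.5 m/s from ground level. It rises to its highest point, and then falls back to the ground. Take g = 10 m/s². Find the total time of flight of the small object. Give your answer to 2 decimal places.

4.50 s

Phase 1 (rising): v₀ = 22.5 m/s, a = -10 m/s².
v = v₀ + at → t = (0 − 22.5) / -10 = 2.25 s
v² = v₀² + 2aΔx → Δx = (0² − 22.5²)/(2·-10) = 25.3 m

Phase 2 (falling): v₀ = 0 m/s, a = -10 m/s².
Falls 25.3 m from rest: t = √(2·25.3/10) = 2.25 s; v = g·t = 22.5 m/s.
Total time = 2.25 + 2.25 = 4.50 s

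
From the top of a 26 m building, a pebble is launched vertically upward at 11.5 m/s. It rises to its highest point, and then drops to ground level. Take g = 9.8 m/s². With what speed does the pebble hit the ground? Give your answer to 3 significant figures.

Phase 1 (rising): v₀ = 11.5 m/s, a = -9.8 m/s².
v = v₀ + at → t = (0 − 11.5) / -9.8 = 1.17 s
v² = v₀² + 2aΔx → Δx = (0² − 11.5²)/(2·-9.8) = 6.75 m

Phase 2 (falling): v₀ = 0 m/s, a = -9.8 m/s².
Falls 32.7 m from rest: t = √(2·32.7/9.8) = 2.59 s; v = g·t = 25.3 m/s.
Final speed = 25.3 m/s

25.3 m/s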